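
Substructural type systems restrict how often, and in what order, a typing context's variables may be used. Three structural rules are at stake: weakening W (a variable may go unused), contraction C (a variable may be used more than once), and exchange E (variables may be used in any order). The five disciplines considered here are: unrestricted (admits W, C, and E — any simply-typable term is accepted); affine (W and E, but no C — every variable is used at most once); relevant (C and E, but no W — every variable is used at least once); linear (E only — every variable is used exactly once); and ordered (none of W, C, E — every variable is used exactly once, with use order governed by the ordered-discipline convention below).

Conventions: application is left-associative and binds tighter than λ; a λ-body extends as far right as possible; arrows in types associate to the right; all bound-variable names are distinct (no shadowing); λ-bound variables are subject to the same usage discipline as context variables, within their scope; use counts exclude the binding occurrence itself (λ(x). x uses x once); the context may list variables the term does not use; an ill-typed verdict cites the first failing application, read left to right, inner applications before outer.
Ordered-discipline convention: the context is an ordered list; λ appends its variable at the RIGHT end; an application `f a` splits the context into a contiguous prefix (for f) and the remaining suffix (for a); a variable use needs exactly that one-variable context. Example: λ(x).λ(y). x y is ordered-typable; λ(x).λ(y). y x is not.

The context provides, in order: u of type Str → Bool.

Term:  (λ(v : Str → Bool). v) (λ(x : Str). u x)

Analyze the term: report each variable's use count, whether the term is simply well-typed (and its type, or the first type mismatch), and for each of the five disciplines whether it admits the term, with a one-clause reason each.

variable uses: u: 1×; v [bound]: 1×; x [bound]: 1×
use order (left to right): v, u, x
typing: ✓ — Str → Bool
ordered ✓ (u, v, x: once each, no exchange needed)
linear ✓ (single use per variable (u, v, x))
affine ✓ (at most one use each (u, v, x))
relevant ✓ (every one of u, v, x appears)
unrestricted ✓ (type-checks (Str → Bool) and nothing is barred)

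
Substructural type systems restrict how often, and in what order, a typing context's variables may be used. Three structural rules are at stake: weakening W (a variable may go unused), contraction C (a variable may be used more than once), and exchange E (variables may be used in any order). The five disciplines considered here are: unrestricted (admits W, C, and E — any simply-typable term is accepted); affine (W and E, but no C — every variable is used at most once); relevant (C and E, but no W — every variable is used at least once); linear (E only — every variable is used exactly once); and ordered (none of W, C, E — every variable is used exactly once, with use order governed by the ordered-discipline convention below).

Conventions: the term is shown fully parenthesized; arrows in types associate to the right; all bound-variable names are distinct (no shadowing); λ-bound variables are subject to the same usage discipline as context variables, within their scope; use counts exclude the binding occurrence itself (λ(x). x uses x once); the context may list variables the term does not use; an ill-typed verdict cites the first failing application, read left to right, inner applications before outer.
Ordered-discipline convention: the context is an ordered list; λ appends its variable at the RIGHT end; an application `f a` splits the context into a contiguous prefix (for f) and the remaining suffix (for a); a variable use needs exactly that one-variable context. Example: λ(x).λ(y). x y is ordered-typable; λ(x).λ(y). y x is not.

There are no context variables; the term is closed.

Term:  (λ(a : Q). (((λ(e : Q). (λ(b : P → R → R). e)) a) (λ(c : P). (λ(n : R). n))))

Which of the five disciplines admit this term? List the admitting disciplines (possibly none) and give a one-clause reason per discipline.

admitted by: affine, unrestricted
counts: a (bound): 1, e (bound): 1, b (bound): 0, c (bound): 0, n (bound): 1
left-to-right use order: e, a, n
typing: well-typed — term : Q → Q
ordered: ✗ — b, c never used (weakening)
linear: ✗ — b, c never used (weakening)
affine: ✓ — a, e, b, c, n: no repeats, contraction unneeded
relevant: ✗ — b, c never used (weakening)
unrestricted: ✓ — type-checks (Q → Q) and nothing is barred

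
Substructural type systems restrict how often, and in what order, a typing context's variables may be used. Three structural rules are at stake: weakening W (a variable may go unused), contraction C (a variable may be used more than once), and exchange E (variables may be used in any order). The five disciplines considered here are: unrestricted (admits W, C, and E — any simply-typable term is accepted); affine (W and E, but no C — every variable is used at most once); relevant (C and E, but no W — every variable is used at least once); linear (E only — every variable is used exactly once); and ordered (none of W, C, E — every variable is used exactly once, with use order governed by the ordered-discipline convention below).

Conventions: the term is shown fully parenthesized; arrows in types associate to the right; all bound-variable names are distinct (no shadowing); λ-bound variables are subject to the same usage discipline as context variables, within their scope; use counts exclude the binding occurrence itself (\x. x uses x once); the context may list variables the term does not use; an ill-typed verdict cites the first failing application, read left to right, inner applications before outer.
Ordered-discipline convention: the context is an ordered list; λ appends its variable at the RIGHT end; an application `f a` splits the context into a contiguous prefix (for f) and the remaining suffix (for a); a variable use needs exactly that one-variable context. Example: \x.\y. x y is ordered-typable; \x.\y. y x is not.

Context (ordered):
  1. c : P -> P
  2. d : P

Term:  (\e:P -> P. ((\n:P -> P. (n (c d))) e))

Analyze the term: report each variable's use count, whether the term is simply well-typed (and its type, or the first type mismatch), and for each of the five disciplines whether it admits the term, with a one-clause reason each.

counts: c=1; d=1; e (bound)=1; n (bound)=1
use order (left to right): n, c, d, e
typing: well-typed — term : (P -> P) -> P
ordered: ✗ — no contiguous prefix/suffix split fits n, c, d, e
linear: ✓ — c, d, e, n: one use apiece
affine: ✓ — c, d, e, n: no repeats, contraction unneeded
relevant: ✓ — none of c, d, e, n goes unused
unrestricted: ✓ — simply typable at (P -> P) -> P; W, C, E all held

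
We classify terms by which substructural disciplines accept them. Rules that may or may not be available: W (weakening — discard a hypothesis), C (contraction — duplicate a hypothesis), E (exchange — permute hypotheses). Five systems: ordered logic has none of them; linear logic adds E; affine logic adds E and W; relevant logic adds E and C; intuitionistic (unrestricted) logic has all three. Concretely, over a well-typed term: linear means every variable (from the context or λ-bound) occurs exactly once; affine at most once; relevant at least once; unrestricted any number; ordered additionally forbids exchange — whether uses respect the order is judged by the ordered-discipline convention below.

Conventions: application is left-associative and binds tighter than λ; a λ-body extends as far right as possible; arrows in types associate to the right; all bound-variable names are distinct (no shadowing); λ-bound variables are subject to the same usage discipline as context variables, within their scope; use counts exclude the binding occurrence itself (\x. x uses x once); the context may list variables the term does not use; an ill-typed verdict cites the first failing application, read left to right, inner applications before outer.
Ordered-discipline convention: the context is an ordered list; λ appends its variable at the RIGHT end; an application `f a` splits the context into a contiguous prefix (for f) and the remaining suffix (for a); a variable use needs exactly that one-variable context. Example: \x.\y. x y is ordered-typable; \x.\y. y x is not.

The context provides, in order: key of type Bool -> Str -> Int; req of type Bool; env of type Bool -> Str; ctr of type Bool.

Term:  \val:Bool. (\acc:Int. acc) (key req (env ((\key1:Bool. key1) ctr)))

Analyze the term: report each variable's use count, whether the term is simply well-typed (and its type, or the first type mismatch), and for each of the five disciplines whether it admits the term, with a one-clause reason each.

use counts: key ×1; req ×1; env ×1; ctr ×1; val (λ-bound) ×0; acc (λ-bound) ×1; key1 (λ-bound) ×1
use order (left to right): acc, key, req, env, key1, ctr
typing: ✓ — Bool -> Int
ordered: ✗ — val never used (weakening)
linear: ✗ — val never used (weakening)
affine: ✓ — none of key, req, env, ctr, val, acc, key1 used more than once
relevant: ✗ — val never used (weakening)
unrestricted: ✓ — type-checks (Bool -> Int) and nothing is barred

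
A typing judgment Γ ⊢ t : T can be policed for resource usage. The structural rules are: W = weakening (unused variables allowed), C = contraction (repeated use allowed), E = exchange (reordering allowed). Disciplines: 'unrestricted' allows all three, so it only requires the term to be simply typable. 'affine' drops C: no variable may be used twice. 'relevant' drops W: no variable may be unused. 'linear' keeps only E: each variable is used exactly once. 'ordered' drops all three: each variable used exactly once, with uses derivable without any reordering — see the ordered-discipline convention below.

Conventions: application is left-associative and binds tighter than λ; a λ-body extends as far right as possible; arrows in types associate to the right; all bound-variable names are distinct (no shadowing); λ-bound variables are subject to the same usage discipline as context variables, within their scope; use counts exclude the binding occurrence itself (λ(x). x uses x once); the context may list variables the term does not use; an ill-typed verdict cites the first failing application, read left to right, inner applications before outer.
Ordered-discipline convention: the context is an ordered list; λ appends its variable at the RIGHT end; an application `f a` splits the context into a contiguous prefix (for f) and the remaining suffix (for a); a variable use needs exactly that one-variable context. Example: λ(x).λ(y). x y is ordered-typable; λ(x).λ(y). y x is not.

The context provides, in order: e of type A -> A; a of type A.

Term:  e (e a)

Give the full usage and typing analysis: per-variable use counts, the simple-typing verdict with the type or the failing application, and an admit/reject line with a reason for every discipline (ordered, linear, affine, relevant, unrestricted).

variable uses: e ×2; a ×1
order of uses: e, e, a
typing: ✓ — A
ordered: ✗ — e ×2 used more than once (contraction)
linear: ✗ — e ×2 used more than once (contraction)
affine: ✗ — e ×2 used more than once (contraction)
relevant: ✓ — none of e, a goes unused
unrestricted: ✓ — well-typed at A; no restrictions here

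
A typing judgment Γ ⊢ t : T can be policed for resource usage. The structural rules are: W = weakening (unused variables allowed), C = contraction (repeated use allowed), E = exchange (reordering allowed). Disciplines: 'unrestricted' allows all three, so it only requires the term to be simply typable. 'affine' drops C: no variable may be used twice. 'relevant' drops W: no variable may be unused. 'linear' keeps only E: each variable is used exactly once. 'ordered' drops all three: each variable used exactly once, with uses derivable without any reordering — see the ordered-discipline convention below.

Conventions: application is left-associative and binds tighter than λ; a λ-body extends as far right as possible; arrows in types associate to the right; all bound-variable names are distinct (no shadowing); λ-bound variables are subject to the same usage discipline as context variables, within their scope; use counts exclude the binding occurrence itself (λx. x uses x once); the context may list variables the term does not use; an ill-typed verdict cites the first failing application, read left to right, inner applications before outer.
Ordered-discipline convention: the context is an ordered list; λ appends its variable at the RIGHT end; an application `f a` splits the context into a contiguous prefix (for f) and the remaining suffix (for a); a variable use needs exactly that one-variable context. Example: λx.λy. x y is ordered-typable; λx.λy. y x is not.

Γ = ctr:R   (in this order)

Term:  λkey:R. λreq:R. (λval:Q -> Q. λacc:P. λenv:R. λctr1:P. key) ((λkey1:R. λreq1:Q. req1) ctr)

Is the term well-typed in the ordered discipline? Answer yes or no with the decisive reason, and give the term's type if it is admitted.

no — needs weakening: req, val, acc, env, ctr1, key1 unused
use counts: ctr=1, key [bound]=1, req [bound]=0, val [bound]=0, acc [bound]=0, env [bound]=0, ctr1 [bound]=0, key1 [bound]=0, req1 [bound]=1
order of uses: key, req1, ctr
typing: the term checks, with type R -> R -> P -> R -> P -> R
across the five disciplines: ordered ✗ | linear ✗ | affine ✓ | relevant ✗ | unrestricted ✓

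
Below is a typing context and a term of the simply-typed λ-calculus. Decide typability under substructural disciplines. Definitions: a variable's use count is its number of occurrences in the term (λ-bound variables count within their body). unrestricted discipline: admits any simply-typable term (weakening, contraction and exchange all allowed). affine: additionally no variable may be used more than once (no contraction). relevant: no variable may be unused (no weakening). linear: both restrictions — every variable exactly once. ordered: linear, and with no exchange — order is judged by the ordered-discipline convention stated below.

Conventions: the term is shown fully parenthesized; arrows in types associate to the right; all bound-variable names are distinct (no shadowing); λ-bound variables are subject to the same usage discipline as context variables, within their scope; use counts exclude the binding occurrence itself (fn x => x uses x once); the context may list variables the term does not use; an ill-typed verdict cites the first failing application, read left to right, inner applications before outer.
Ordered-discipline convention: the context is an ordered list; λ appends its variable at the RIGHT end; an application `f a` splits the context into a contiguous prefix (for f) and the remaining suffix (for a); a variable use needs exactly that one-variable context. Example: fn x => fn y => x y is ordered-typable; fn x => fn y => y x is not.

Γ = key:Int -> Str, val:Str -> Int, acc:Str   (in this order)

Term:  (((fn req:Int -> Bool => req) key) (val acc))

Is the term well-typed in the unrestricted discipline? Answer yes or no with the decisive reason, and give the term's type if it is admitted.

no — the type mismatch rejects it
use counts: key: 1, val: 1, acc: 1, req (bound): 1
order of uses: req, key, val, acc
typing: ill-typed: an application expects Int -> Bool but receives Int -> Str
across the five disciplines: ordered ✗ | linear ✗ | affine ✗ | relevant ✗ | unrestricted ✗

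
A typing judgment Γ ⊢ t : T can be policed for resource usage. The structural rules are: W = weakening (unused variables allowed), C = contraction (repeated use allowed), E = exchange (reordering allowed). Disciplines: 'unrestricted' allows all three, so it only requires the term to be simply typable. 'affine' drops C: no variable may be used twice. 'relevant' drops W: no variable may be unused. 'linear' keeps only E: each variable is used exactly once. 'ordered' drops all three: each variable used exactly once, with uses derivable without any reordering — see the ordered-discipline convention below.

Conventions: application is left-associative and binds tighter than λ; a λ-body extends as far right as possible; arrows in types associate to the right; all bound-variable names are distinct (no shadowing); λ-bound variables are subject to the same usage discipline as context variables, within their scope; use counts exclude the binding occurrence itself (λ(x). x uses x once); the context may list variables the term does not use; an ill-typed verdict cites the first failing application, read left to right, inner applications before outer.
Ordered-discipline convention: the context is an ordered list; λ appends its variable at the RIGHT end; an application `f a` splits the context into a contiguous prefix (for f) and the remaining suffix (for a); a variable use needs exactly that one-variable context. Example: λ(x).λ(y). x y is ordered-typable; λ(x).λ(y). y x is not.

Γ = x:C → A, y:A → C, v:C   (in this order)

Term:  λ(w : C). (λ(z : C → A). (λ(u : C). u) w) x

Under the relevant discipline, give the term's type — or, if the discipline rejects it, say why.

not well-typed under relevant — needs weakening: y, v, z unused
usage: x: 1; y: 0; v: 0; w [bound]: 1; z [bound]: 0; u [bound]: 1
left-to-right use order: u, w, x
typing: well-typed — term : C → C
per-discipline verdicts: ordered ✗ · linear ✗ · affine ✓ · relevant ✗ · unrestricted ✓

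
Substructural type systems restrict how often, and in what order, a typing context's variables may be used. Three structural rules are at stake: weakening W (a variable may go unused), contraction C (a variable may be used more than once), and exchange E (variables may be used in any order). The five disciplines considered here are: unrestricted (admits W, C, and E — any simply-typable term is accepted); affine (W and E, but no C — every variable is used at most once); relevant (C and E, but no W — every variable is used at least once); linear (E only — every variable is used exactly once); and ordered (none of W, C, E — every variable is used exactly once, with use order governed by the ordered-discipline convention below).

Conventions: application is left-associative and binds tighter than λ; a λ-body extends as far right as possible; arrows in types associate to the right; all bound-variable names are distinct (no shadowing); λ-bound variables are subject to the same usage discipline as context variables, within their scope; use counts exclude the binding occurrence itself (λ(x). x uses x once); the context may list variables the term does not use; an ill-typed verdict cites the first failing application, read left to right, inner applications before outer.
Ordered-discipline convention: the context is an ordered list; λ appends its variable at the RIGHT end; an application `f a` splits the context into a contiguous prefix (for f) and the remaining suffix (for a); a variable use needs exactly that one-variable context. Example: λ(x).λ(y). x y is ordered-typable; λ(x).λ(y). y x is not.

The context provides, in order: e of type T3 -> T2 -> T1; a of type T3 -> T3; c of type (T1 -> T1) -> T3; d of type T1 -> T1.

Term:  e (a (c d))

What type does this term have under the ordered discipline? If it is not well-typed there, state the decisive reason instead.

term : T2 -> T1
use counts: e: 1×, a: 1×, c: 1×, d: 1×
uses in reading order: e, a, c, d
typing: ✓ — T2 -> T1
all disciplines: ordered ✓ | linear ✓ | affine ✓ | relevant ✓ | unrestricted ✓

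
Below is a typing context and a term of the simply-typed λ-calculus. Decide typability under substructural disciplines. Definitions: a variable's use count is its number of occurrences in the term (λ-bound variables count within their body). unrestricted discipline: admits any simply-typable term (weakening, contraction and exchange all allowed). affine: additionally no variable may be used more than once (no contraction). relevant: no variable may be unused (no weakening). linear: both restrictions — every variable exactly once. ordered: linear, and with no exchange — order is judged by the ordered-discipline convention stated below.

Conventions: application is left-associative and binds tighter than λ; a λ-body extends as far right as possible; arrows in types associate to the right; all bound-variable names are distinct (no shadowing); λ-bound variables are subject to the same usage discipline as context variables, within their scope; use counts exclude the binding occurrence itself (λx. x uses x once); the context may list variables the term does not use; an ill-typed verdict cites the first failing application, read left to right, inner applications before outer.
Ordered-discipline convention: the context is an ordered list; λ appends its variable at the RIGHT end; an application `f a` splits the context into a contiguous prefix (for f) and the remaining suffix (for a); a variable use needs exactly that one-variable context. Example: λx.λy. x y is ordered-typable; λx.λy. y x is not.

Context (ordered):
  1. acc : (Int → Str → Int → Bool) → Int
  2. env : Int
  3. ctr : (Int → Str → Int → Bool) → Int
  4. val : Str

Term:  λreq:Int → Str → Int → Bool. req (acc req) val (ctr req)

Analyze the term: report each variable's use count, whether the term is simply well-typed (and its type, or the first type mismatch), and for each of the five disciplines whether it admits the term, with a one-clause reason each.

usage: acc ×1, env ×0, ctr ×1, val ×1, req (λ-bound) ×3
uses in reading order: req, acc, req, val, ctr, req
typing: ✓ — (Int → Str → Int → Bool) → Bool
ordered ✗ (needs contraction — req ×3; env left unused)
linear ✗ (needs contraction — req ×3; env left unused)
affine ✗ (needs contraction — req ×3)
relevant ✗ (env left unused)
unrestricted ✓ (type-checks ((Int → Str → Int → Bool) → Bool) and nothing is barred)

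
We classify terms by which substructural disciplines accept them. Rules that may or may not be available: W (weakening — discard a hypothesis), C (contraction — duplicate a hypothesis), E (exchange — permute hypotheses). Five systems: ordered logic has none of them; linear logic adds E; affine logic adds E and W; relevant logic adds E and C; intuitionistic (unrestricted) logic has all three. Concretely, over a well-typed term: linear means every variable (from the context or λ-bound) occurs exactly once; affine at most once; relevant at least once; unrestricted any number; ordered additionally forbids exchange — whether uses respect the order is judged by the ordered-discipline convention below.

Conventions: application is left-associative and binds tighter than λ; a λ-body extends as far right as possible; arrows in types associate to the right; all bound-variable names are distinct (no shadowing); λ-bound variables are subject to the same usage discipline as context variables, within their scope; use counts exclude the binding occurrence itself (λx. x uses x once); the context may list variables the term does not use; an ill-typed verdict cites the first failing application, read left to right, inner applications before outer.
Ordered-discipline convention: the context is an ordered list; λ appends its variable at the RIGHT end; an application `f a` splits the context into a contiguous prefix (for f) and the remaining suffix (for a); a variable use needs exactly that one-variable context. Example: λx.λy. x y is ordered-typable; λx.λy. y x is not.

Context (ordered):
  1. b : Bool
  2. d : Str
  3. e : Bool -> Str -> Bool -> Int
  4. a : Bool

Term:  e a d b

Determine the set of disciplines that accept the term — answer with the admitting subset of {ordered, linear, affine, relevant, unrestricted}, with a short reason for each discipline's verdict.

admitted in: linear, affine, relevant, unrestricted
variable uses: b: 1×, d: 1×, e: 1×, a: 1×
order of uses: e, a, d, b
typing: the term checks, with type Int
ordered ✗ (no contiguous prefix/suffix split fits e, a, d, b)
linear ✓ (exactly-once usage across b, d, e, a)
affine ✓ (none of b, d, e, a used more than once)
relevant ✓ (every one of b, d, e, a appears)
unrestricted ✓ (typability at Int is all that's needed)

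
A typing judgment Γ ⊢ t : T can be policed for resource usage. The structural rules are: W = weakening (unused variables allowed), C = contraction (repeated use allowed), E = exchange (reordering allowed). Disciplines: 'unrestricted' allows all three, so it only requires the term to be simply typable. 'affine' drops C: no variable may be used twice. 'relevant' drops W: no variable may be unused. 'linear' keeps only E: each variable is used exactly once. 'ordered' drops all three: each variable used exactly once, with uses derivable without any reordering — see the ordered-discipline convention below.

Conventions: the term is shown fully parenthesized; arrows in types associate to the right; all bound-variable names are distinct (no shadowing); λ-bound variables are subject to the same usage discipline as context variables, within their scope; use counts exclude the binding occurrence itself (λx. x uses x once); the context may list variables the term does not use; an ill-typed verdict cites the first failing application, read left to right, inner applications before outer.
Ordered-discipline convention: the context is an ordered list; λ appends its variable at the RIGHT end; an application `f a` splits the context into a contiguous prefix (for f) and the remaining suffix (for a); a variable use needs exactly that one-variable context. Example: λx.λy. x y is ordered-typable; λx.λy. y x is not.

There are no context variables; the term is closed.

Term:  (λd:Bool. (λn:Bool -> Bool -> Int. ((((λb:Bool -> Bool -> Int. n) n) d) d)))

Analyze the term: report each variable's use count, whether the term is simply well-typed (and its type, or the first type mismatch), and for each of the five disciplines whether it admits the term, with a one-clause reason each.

usage: d (bound): 2; n (bound): 2; b (bound): 0
left-to-right use order: n, n, d, d
typing: well-typed at Bool -> (Bool -> Bool -> Int) -> Int
ordered ✗ (uses contraction: d ×2, n ×2; unused: b — weakening required)
linear ✗ (uses contraction: d ×2, n ×2; unused: b — weakening required)
affine ✗ (uses contraction: d ×2, n ×2)
relevant ✗ (unused: b — weakening required)
unrestricted ✓ (well-typed at Bool -> (Bool -> Bool -> Int) -> Int; no restrictions here)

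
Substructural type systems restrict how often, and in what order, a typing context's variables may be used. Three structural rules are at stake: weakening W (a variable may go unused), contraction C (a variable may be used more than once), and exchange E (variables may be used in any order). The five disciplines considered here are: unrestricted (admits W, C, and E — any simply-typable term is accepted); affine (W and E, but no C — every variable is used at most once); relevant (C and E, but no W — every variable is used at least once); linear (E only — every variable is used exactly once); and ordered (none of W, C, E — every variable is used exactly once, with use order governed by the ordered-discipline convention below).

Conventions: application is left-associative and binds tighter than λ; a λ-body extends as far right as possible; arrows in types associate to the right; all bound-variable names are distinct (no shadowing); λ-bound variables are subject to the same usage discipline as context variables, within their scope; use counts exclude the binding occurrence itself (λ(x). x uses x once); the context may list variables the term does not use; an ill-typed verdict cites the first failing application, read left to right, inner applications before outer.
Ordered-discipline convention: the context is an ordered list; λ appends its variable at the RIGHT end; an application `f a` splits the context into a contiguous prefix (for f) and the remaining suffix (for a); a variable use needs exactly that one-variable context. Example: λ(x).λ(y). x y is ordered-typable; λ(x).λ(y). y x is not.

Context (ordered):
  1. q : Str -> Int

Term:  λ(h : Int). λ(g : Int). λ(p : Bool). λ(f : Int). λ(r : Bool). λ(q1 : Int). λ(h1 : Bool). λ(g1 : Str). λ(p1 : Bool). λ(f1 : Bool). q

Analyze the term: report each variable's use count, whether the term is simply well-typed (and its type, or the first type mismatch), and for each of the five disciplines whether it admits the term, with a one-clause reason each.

use counts: q: 1×, h (λ-bound): 0×, g (λ-bound): 0×, p (λ-bound): 0×, f (λ-bound): 0×, r (λ-bound): 0×, q1 (λ-bound): 0×, h1 (λ-bound): 0×, g1 (λ-bound): 0×, p1 (λ-bound): 0×, f1 (λ-bound): 0×
left-to-right use order: q
typing: the term checks, with type Int -> Int -> Bool -> Int -> Bool -> Int -> Bool -> Str -> Bool -> Bool -> Str -> Int
ordered: ✗ — needs weakening: h, g, p, f, r, q1, h1, g1, p1, f1 unused
linear: ✗ — needs weakening: h, g, p, f, r, q1, h1, g1, p1, f1 unused
affine: ✓ — no duplicate uses among q, h, g, p, f, r, q1, h1, g1, p1, f1
relevant: ✗ — needs weakening: h, g, p, f, r, q1, h1, g1, p1, f1 unused
unrestricted: ✓ — type-checks (Int -> Int -> Bool -> Int -> Bool -> Int -> Bool -> Str -> Bool -> Bool -> Str -> Int) and nothing is barred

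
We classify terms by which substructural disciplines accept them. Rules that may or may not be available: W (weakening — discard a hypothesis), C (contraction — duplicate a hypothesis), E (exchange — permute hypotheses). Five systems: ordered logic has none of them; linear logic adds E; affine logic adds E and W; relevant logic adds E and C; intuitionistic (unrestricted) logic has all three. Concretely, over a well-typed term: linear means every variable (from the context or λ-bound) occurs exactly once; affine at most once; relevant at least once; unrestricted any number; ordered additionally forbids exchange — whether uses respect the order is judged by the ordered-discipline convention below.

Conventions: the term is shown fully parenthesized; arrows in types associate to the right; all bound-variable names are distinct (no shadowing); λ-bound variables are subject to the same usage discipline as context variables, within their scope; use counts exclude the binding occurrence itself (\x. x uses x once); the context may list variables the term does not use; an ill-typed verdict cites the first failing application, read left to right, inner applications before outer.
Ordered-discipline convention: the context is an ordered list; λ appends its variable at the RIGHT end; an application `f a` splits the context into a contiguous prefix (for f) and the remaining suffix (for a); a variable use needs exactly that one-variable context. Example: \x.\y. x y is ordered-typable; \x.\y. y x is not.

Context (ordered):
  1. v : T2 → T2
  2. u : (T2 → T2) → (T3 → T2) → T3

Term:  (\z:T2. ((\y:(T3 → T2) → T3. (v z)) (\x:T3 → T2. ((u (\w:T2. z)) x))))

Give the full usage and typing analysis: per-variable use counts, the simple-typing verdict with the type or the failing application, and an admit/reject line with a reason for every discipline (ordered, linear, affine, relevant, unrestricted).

usage: v: 1, u: 1, z (bound): 2, y (bound): 0, x (bound): 1, w (bound): 0
order of uses: v, z, u, z, x
typing: the term checks, with type T2 → T2
ordered: ✗, repeated use of z ×2; y, w left unused
linear: ✗, repeated use of z ×2; y, w left unused
affine: ✗, repeated use of z ×2
relevant: ✗, y, w left unused
unrestricted: ✓, well-typed at T2 → T2; no restrictions here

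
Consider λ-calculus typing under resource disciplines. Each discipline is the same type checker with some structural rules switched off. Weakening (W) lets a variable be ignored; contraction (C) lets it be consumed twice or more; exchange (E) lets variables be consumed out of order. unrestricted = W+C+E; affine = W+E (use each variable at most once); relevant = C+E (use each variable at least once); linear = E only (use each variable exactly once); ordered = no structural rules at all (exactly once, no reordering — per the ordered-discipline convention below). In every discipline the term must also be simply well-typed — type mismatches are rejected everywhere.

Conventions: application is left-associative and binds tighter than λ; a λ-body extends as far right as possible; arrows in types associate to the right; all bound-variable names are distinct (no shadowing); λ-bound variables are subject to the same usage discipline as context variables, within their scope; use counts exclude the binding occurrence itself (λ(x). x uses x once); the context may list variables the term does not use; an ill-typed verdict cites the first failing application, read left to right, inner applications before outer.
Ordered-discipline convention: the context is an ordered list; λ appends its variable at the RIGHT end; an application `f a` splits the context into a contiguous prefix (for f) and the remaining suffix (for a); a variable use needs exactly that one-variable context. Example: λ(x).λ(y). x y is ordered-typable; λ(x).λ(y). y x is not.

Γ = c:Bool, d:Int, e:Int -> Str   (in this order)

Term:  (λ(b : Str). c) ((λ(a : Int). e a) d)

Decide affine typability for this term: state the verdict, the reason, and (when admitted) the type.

yes — none of c, d, e, b, a used more than once; term : Bool
use counts: c=1, d=1, e=1, b [bound]=0, a [bound]=1
order of uses: c, e, a, d
typing: ✓ — Bool
per-discipline verdicts: ordered ✗ · linear ✗ · affine ✓ · relevant ✗ · unrestricted ✓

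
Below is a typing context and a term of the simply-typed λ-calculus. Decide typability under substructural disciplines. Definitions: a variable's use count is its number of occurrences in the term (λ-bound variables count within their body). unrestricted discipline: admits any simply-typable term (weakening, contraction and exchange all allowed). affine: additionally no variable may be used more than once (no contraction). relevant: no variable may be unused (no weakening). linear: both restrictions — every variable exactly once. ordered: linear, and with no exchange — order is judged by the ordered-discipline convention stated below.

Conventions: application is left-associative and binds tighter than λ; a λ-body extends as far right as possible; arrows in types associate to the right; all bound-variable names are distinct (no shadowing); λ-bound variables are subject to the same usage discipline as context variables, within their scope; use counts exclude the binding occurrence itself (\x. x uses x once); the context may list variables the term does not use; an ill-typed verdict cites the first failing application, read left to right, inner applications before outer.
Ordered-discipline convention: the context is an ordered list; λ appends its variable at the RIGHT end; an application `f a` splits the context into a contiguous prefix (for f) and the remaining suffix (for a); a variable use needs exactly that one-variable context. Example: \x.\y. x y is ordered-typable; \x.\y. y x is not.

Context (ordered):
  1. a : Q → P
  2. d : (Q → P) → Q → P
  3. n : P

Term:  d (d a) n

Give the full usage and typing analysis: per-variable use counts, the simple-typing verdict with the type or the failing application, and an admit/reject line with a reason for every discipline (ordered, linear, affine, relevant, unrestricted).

use counts: a: 1×, d: 2×, n: 1×
left-to-right use order: d, d, a, n
typing: ill-typed: argument of type P where Q is required
ordered: ✗ — not simply typable
linear: ✗ — fails simple typing
affine: ✗ — a type mismatch blocks all five
relevant: ✗ — the type mismatch rejects it
unrestricted: ✗ — not simply typable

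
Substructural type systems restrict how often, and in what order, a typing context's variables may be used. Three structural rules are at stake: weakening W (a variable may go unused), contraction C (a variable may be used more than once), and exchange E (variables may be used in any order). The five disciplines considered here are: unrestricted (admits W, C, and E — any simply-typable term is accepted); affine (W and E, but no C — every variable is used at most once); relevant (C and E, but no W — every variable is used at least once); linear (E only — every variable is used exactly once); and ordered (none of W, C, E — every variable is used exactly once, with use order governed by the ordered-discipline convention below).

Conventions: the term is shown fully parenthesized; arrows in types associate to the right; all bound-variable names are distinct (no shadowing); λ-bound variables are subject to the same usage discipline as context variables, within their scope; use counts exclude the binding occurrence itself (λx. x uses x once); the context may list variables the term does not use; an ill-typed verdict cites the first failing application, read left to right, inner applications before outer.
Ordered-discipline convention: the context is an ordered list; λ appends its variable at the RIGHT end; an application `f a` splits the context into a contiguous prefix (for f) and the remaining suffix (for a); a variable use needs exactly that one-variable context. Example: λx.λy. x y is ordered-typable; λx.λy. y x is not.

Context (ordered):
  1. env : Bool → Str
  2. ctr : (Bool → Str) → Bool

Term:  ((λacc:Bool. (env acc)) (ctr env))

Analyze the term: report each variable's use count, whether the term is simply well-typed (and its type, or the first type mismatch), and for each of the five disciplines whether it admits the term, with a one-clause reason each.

counts: env: 2×; ctr: 1×; acc [bound]: 1×
uses in reading order: env, acc, ctr, env
typing: ✓ — Str
ordered: ✗, env ×2 used more than once (contraction)
linear: ✗, env ×2 used more than once (contraction)
affine: ✗, env ×2 used more than once (contraction)
relevant: ✓, every one of env, ctr, acc appears
unrestricted: ✓, simply typable at Str; W, C, E all held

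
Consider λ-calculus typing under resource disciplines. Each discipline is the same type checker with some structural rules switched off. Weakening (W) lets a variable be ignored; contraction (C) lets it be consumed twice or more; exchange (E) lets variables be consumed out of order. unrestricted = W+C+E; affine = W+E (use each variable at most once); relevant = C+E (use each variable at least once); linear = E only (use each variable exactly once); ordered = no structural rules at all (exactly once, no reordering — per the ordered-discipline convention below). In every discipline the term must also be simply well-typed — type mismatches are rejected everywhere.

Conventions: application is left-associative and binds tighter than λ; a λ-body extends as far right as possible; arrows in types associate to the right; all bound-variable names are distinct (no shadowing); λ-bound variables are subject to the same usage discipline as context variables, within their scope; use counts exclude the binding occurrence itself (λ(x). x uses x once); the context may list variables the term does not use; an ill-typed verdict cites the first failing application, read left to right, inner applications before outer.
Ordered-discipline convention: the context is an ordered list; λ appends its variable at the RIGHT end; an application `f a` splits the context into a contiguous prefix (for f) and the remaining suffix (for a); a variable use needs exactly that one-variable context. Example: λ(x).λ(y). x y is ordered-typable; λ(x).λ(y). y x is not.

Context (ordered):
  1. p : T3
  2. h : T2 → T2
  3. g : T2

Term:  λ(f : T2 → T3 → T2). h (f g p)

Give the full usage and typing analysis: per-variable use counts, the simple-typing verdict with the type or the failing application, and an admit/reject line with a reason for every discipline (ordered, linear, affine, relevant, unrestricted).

variable uses: p: 1, h: 1, g: 1, f (λ-bound): 1
left-to-right use order: h, f, g, p
typing: the term checks, with type (T2 → T3 → T2) → T2
ordered: ✗ — no contiguous prefix/suffix split fits h, f, g, p
linear: ✓ — single use per variable (p, h, g, f)
affine: ✓ — p, h, g, f: no repeats, contraction unneeded
relevant: ✓ — p, h, g, f: all used, weakening unneeded
unrestricted: ✓ — well-typed at (T2 → T3 → T2) → T2; no restrictions here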